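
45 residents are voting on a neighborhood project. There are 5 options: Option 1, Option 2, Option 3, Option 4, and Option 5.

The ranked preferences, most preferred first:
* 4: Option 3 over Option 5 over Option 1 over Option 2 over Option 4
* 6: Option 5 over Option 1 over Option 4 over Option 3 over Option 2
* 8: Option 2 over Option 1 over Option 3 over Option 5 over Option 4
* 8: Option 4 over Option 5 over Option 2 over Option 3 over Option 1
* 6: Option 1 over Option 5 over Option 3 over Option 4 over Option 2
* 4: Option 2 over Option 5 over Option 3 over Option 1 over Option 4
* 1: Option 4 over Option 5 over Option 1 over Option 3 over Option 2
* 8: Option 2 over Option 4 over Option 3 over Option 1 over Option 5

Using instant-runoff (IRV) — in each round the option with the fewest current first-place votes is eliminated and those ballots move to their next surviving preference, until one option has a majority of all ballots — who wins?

Option 5

Round 1: Option 1 6, Option 2 20, Option 3 4, Option 4 9, Option 5 6. Option 3 eliminated.
Round 2: Option 1 6, Option 2 20, Option 4 9, Option 5 10. Option 1 eliminated.
Round 3: Option 2 20, Option 4 9, Option 5 16. Option 4 eliminated.
Round 4: Option 2 20, Option 5 25. Option 5 has a majority (≥23).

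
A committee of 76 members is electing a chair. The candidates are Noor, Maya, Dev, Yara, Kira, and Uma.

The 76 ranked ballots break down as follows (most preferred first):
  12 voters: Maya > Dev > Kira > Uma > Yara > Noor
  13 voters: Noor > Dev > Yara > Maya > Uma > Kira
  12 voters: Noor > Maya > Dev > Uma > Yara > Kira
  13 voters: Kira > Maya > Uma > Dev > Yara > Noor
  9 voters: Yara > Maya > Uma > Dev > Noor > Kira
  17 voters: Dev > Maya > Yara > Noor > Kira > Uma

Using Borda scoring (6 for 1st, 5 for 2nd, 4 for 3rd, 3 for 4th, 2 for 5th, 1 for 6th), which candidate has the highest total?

Noor: 12×1 + 13×6 + 12×6 + 13×1 + 9×2 + 17×3 = 244
Maya: 12×6 + 13×3 + 12×5 + 13×5 + 9×5 + 17×5 = 366
Dev: 12×5 + 13×5 + 12×4 + 13×3 + 9×3 + 17×6 = 341
Yara: 12×2 + 13×4 + 12×2 + 13×2 + 9×6 + 17×4 = 248
Kira: 12×4 + 13×1 + 12×1 + 13×6 + 9×1 + 17×2 = 194
Uma: 12×3 + 13×2 + 12×3 + 13×4 + 9×4 + 17×1 = 203

Maya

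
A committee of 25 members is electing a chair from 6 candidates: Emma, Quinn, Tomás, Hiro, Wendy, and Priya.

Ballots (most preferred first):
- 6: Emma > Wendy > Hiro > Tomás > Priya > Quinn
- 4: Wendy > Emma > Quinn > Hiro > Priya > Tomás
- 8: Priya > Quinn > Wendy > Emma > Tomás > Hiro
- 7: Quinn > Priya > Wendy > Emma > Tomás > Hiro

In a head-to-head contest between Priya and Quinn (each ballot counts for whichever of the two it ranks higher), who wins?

Priya

Priya is ranked above Quinn on 14 ballots; Quinn above Priya on 11.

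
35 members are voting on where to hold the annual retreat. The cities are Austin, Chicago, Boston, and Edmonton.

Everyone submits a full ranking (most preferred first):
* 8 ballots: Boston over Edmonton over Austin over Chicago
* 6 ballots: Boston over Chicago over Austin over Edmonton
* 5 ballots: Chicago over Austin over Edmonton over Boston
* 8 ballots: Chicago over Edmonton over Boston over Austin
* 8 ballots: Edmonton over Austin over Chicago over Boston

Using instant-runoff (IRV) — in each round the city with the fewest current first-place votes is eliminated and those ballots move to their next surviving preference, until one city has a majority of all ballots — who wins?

Round 1: Austin 0, Chicago 13, Boston 14, Edmonton 8. Austin eliminated.
Round 2: Chicago 13, Boston 14, Edmonton 8. Edmonton eliminated.
Round 3: Chicago 21, Boston 14. Chicago has a majority (≥18).

Chicago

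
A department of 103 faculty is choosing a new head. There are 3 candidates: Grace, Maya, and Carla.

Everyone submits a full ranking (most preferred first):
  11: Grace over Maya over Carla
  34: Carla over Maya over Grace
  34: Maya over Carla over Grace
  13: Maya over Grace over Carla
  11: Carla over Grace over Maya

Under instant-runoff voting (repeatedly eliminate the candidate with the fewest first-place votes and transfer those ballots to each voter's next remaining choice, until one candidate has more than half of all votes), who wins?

Maya

Round 1: Grace 11, Maya 47, Carla 45. Grace eliminated.
Round 2: Maya 58, Carla 45. Maya has a majority (≥52).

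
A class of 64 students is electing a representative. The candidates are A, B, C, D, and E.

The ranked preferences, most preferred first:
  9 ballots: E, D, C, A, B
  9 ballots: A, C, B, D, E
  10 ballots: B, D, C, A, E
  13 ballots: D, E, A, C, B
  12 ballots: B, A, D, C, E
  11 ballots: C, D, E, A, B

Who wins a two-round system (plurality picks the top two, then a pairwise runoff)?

Round 1 first-place votes: A 9, B 22, C 11, D 13, E 9. B and D advance.
Runoff: B is ranked above D on 31 ballots, D above B on 33.

D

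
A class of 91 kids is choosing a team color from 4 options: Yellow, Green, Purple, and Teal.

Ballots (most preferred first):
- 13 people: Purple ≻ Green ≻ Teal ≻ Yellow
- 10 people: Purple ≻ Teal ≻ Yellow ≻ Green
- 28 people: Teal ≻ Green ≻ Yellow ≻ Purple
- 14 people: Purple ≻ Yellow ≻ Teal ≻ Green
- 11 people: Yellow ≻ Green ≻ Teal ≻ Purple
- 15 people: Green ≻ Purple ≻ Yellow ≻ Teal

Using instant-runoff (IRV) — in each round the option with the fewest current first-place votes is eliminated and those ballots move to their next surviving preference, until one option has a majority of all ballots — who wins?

Purple

Round 1: Yellow 11, Green 15, Purple 37, Teal 28. Yellow eliminated.
Round 2: Green 26, Purple 37, Teal 28. Green eliminated.
Round 3: Purple 52, Teal 39. Purple has a majority (≥46).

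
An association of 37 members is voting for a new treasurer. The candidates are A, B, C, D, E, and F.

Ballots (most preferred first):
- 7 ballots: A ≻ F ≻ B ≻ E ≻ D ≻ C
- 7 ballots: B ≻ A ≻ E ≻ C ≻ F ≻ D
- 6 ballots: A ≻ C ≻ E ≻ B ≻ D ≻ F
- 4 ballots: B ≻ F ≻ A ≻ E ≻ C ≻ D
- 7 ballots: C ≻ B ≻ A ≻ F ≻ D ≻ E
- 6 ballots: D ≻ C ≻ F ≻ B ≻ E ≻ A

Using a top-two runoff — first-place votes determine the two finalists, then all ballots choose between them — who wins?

Round 1 first-place votes: A 13, B 11, C 7, D 6, E 0, F 0. A and B advance.
Runoff: A is ranked above B on 13 ballots, B above A on 24.

B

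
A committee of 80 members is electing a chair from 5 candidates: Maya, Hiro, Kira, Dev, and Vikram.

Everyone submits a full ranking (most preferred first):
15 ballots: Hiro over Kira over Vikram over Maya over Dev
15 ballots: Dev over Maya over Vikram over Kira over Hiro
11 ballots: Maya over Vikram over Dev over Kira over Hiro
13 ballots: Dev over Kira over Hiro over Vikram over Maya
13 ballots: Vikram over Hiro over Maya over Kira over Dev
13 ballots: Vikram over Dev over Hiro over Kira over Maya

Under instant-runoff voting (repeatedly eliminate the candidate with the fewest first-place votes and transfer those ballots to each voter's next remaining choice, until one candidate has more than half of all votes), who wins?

Round 1: Maya 11, Hiro 15, Kira 0, Dev 28, Vikram 26. Kira eliminated.
Round 2: Maya 11, Hiro 15, Dev 28, Vikram 26. Maya eliminated.
Round 3: Hiro 15, Dev 28, Vikram 37. Hiro eliminated.
Round 4: Dev 28, Vikram 52. Vikram has a majority (≥41).

Vikram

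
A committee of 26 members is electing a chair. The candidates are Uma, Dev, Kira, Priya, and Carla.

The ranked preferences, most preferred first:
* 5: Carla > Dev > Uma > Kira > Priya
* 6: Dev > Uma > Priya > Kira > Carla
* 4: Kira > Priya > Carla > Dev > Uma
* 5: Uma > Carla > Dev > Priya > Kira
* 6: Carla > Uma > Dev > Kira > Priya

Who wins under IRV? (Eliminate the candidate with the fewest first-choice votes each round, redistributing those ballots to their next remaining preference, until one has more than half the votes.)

Carla

Round 1: Uma 5, Dev 6, Kira 4, Priya 0, Carla 11. Priya eliminated.
Round 2: Uma 5, Dev 6, Kira 4, Carla 11. Kira eliminated.
Round 3: Uma 5, Dev 6, Carla 15. Carla has a majority (≥14).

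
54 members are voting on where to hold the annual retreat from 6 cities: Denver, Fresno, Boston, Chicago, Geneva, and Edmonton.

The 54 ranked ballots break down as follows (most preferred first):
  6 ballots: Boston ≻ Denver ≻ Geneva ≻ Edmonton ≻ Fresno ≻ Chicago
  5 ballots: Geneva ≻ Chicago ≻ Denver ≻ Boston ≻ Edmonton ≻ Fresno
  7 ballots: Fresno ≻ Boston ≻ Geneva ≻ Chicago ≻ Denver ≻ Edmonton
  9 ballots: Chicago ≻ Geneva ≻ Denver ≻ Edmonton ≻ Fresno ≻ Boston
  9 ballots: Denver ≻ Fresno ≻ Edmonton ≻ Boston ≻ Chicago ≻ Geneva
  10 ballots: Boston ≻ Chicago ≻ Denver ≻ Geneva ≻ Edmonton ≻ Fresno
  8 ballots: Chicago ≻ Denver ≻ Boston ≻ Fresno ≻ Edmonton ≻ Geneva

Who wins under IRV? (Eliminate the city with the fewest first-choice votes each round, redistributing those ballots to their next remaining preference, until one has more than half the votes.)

Boston

Round 1: Denver 9, Fresno 7, Boston 16, Chicago 17, Geneva 5, Edmonton 0. Edmonton eliminated.
Round 2: Denver 9, Fresno 7, Boston 16, Chicago 17, Geneva 5. Geneva eliminated.
Round 3: Denver 9, Fresno 7, Boston 16, Chicago 22. Fresno eliminated.
Round 4: Denver 9, Boston 23, Chicago 22. Denver eliminated.
Round 5: Boston 32, Chicago 22. Boston has a majority (≥28).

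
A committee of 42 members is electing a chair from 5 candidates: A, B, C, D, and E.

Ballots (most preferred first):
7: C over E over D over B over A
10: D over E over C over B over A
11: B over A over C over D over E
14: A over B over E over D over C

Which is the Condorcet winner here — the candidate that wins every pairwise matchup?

B

B vs A: 28–14
B vs C: 25–17
B vs D: 25–17
B vs E: 25–17
B beats every other candidate.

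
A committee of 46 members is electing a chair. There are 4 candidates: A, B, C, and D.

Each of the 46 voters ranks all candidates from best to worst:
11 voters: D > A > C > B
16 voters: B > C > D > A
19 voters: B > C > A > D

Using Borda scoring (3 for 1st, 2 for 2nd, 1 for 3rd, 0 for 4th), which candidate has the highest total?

B

A: 11×2 + 16×0 + 19×1 = 41
B: 11×0 + 16×3 + 19×3 = 105
C: 11×1 + 16×2 + 19×2 = 81
D: 11×3 + 16×1 + 19×0 = 49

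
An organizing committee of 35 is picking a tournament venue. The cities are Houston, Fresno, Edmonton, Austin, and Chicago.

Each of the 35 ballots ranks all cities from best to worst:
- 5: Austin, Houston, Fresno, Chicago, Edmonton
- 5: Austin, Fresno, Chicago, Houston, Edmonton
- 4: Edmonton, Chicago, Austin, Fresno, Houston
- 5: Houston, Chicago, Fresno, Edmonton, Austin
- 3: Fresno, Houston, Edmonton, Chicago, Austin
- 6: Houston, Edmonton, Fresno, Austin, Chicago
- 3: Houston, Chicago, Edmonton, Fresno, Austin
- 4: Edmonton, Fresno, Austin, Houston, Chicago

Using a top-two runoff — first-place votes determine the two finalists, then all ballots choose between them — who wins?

Austin

Round 1 first-place votes: Houston 14, Fresno 3, Edmonton 8, Austin 10, Chicago 0. Houston and Austin advance.
Runoff: Houston is ranked above Austin on 17 ballots, Austin above Houston on 18.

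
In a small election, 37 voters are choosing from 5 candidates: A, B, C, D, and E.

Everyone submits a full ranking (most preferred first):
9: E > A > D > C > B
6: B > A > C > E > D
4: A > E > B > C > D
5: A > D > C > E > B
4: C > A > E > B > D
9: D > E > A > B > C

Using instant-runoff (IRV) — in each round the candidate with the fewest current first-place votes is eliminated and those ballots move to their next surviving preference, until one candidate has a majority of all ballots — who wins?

Round 1: A 9, B 6, C 4, D 9, E 9. C eliminated.
Round 2: A 13, B 6, D 9, E 9. B eliminated.
Round 3: A 19, D 9, E 9. A has a majority (≥19).

A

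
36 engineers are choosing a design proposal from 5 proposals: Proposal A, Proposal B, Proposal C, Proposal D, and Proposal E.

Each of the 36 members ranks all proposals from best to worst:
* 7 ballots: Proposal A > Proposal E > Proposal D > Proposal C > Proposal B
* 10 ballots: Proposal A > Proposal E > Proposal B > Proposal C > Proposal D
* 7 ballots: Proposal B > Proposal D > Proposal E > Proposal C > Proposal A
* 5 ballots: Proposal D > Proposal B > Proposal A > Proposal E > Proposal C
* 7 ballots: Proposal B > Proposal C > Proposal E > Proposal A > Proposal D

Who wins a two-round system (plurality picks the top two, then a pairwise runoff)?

Proposal B

Round 1 first-place votes: Proposal A 17, Proposal B 14, Proposal C 0, Proposal D 5, Proposal E 0. Proposal A and Proposal B advance.
Runoff: Proposal A is ranked above Proposal B on 17 ballots, Proposal B above Proposal A on 19.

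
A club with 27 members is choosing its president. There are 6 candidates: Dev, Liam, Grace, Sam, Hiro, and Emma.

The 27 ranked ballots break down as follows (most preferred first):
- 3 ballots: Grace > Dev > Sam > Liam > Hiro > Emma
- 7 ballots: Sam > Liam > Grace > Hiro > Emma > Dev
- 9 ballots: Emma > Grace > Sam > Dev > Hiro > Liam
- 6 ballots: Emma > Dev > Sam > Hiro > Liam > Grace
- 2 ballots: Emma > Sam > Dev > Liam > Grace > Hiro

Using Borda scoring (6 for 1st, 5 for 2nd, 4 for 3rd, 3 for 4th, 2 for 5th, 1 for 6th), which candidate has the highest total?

Dev: 3×5 + 7×1 + 9×3 + 6×5 + 2×4 = 87
Liam: 3×3 + 7×5 + 9×1 + 6×2 + 2×3 = 71
Grace: 3×6 + 7×4 + 9×5 + 6×1 + 2×2 = 101
Sam: 3×4 + 7×6 + 9×4 + 6×4 + 2×5 = 124
Hiro: 3×2 + 7×3 + 9×2 + 6×3 + 2×1 = 65
Emma: 3×1 + 7×2 + 9×6 + 6×6 + 2×6 = 119

Sam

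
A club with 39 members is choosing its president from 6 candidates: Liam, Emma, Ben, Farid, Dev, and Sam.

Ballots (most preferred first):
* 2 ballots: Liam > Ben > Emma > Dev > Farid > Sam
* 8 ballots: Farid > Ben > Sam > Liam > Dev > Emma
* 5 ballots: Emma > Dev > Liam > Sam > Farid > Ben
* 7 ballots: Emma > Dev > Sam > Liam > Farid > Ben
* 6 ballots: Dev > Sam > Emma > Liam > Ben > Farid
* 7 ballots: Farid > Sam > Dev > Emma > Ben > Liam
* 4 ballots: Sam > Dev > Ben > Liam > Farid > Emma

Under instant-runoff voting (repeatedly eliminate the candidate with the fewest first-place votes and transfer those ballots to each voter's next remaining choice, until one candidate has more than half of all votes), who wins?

Emma

Round 1: Liam 2, Emma 12, Ben 0, Farid 15, Dev 6, Sam 4. Ben eliminated.
Round 2: Liam 2, Emma 12, Farid 15, Dev 6, Sam 4. Liam eliminated.
Round 3: Emma 14, Farid 15, Dev 6, Sam 4. Sam eliminated.
Round 4: Emma 14, Farid 15, Dev 10. Dev eliminated.
Round 5: Emma 20, Farid 19. Emma has a majority (≥20).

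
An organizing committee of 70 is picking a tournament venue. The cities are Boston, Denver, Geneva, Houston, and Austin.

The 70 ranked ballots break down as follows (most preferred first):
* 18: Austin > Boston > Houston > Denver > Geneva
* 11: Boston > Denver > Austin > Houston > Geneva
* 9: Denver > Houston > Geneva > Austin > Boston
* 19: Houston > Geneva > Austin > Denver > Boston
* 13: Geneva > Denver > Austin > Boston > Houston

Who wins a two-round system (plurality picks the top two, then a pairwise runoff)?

Austin

Round 1 first-place votes: Boston 11, Denver 9, Geneva 13, Houston 19, Austin 18. Houston and Austin advance.
Runoff: Houston is ranked above Austin on 28 ballots, Austin above Houston on 42.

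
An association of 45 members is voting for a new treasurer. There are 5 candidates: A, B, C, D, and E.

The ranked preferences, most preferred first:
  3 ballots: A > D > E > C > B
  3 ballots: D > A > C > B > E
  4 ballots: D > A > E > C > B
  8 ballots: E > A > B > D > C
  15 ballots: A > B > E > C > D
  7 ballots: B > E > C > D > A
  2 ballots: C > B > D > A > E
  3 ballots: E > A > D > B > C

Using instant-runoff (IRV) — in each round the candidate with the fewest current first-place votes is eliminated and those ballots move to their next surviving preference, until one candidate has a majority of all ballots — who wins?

A

Round 1: A 18, B 7, C 2, D 7, E 11. C eliminated.
Round 2: A 18, B 9, D 7, E 11. D eliminated.
Round 3: A 25, B 9, E 11. A has a majority (≥23).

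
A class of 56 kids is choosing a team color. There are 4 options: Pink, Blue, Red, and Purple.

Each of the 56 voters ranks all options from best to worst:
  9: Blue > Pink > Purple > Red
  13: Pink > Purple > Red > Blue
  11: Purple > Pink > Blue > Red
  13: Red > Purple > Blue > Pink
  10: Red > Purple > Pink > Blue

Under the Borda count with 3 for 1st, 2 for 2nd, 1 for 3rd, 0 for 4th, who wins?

Pink: 9×2 + 13×3 + 11×2 + 13×0 + 10×1 = 89
Blue: 9×3 + 13×0 + 11×1 + 13×1 + 10×0 = 51
Red: 9×0 + 13×1 + 11×0 + 13×3 + 10×3 = 82
Purple: 9×1 + 13×2 + 11×3 + 13×2 + 10×2 = 114

Purple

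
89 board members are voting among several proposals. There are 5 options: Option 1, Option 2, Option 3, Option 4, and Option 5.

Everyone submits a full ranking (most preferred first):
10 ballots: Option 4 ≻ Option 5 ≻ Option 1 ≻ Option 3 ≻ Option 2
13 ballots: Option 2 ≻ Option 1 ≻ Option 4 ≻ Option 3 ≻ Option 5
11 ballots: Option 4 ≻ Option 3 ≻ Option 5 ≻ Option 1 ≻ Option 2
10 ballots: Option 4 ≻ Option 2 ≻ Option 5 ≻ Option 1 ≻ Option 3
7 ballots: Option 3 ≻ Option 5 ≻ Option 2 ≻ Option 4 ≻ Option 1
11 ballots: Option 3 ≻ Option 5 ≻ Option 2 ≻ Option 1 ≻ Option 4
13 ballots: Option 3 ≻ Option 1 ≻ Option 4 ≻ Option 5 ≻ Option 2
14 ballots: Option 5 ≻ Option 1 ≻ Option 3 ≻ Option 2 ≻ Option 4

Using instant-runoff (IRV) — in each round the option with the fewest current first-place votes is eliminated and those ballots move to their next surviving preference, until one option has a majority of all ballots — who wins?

Round 1: Option 1 0, Option 2 13, Option 3 31, Option 4 31, Option 5 14. Option 1 eliminated.
Round 2: Option 2 13, Option 3 31, Option 4 31, Option 5 14. Option 2 eliminated.
Round 3: Option 3 31, Option 4 44, Option 5 14. Option 5 eliminated.
Round 4: Option 3 45, Option 4 44. Option 3 has a majority (≥45).

Option 3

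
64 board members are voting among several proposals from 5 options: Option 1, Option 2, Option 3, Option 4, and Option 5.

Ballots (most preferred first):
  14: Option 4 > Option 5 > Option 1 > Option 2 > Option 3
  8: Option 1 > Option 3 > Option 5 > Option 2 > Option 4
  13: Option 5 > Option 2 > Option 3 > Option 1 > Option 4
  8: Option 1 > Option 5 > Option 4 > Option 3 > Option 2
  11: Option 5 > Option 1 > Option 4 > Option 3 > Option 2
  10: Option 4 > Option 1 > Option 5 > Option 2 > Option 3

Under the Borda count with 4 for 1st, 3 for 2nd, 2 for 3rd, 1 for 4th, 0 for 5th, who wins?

Option 5

Option 1: 14×2 + 8×4 + 13×1 + 8×4 + 11×3 + 10×3 = 168
Option 2: 14×1 + 8×1 + 13×3 + 8×0 + 11×0 + 10×1 = 71
Option 3: 14×0 + 8×3 + 13×2 + 8×1 + 11×1 + 10×0 = 69
Option 4: 14×4 + 8×0 + 13×0 + 8×2 + 11×2 + 10×4 = 134
Option 5: 14×3 + 8×2 + 13×4 + 8×3 + 11×4 + 10×2 = 198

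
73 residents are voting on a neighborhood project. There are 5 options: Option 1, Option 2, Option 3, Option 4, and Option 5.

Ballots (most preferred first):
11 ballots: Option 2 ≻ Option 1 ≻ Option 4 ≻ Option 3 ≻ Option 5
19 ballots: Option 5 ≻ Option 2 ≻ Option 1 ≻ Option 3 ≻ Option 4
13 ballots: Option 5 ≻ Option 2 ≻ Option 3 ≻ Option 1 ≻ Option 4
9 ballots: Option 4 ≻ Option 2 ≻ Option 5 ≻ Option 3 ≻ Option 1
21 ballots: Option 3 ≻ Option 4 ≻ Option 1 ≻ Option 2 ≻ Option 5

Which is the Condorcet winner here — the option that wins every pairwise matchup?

Option 2

Option 2 vs Option 1: 52–21
Option 2 vs Option 3: 52–21
Option 2 vs Option 4: 43–30
Option 2 vs Option 5: 41–32
Option 2 beats every other option.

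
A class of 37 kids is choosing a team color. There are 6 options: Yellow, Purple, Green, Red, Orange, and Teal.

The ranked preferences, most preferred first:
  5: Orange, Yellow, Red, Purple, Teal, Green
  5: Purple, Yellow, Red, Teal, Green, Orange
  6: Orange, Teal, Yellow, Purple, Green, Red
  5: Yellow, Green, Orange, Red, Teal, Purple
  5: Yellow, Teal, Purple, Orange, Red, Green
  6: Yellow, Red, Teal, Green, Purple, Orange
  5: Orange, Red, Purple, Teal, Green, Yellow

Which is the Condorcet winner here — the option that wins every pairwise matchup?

Yellow

Yellow vs Purple: 27–10
Yellow vs Green: 32–5
Yellow vs Red: 32–5
Yellow vs Orange: 21–16
Yellow vs Teal: 26–11
Yellow beats every other option.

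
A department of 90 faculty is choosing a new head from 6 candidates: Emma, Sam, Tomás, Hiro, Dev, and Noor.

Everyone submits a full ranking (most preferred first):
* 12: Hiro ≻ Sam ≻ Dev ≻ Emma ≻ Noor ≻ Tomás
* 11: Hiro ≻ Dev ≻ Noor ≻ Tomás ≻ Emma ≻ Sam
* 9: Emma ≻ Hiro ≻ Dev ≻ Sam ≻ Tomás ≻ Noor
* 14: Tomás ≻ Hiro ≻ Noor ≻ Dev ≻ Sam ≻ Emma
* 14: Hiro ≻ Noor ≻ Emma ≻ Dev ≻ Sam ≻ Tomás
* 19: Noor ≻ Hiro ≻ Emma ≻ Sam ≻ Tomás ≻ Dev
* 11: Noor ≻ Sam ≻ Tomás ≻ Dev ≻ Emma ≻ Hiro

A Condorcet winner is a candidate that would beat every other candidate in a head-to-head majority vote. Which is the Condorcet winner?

Hiro vs Emma: 70–20
Hiro vs Sam: 79–11
Hiro vs Tomás: 65–25
Hiro vs Dev: 79–11
Hiro vs Noor: 60–30
Hiro beats every other candidate.

Hiro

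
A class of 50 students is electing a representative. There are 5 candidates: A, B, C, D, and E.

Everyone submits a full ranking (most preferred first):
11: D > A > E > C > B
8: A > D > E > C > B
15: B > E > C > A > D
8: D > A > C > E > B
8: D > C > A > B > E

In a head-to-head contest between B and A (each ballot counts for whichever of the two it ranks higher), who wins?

A

B is ranked above A on 15 ballots; A above B on 35.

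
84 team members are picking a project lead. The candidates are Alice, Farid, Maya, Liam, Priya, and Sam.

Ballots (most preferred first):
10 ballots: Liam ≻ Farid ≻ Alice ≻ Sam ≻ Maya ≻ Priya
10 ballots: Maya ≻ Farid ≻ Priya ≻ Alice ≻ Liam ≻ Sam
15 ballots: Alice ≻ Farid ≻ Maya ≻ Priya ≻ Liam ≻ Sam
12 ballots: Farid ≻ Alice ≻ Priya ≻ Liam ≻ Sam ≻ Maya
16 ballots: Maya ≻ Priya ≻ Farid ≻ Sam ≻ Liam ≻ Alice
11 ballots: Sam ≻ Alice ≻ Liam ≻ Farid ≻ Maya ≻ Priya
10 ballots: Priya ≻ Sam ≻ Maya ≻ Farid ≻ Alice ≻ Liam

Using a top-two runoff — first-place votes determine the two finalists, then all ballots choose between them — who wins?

Alice

Round 1 first-place votes: Alice 15, Farid 12, Maya 26, Liam 10, Priya 10, Sam 11. Maya and Alice advance.
Runoff: Maya is ranked above Alice on 36 ballots, Alice above Maya on 48.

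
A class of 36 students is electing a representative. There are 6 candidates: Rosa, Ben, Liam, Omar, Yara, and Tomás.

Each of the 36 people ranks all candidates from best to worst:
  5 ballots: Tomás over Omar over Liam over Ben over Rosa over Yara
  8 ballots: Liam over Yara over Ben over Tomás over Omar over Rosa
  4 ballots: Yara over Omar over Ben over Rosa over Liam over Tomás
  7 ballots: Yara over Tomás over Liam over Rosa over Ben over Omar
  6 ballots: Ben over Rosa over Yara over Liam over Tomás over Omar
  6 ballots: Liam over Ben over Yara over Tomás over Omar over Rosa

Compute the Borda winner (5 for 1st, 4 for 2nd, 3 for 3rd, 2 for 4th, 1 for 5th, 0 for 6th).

Yara

Rosa: 5×1 + 8×0 + 4×2 + 7×2 + 6×4 + 6×0 = 51
Ben: 5×2 + 8×3 + 4×3 + 7×1 + 6×5 + 6×4 = 107
Liam: 5×3 + 8×5 + 4×1 + 7×3 + 6×2 + 6×5 = 122
Omar: 5×4 + 8×1 + 4×4 + 7×0 + 6×0 + 6×1 = 50
Yara: 5×0 + 8×4 + 4×5 + 7×5 + 6×3 + 6×3 = 123
Tomás: 5×5 + 8×2 + 4×0 + 7×4 + 6×1 + 6×2 = 87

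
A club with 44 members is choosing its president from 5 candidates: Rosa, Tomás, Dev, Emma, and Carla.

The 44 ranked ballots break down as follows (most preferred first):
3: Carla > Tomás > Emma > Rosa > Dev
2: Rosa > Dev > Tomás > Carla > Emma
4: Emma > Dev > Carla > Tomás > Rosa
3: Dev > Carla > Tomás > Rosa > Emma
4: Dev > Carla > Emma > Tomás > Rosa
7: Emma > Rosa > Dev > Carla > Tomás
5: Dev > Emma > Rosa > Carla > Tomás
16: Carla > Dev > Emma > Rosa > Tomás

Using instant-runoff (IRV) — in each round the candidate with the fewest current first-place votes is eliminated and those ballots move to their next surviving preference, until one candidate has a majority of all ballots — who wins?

Round 1: Rosa 2, Tomás 0, Dev 12, Emma 11, Carla 19. Tomás eliminated.
Round 2: Rosa 2, Dev 12, Emma 11, Carla 19. Rosa eliminated.
Round 3: Dev 14, Emma 11, Carla 19. Emma eliminated.
Round 4: Dev 25, Carla 19. Dev has a majority (≥23).

Dev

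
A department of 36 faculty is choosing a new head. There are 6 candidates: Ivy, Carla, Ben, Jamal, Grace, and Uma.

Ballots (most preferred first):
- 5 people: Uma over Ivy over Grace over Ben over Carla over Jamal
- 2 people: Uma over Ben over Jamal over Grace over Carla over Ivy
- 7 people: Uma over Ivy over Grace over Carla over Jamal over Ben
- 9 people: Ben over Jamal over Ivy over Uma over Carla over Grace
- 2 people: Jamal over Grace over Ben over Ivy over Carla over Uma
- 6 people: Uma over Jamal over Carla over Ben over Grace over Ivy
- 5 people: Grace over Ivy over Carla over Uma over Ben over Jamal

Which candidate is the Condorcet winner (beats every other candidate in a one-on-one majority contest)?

Uma

Uma vs Ivy: 20–16
Uma vs Carla: 29–7
Uma vs Ben: 25–11
Uma vs Jamal: 25–11
Uma vs Grace: 29–7
Uma beats every other candidate.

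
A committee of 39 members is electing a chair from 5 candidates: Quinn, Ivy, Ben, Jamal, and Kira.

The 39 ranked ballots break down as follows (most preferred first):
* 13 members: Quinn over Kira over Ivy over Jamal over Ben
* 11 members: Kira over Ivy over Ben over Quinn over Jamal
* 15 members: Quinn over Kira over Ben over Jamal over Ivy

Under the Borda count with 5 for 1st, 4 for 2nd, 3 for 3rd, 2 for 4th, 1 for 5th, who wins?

Quinn: 13×5 + 11×2 + 15×5 = 162
Ivy: 13×3 + 11×4 + 15×1 = 98
Ben: 13×1 + 11×3 + 15×3 = 91
Jamal: 13×2 + 11×1 + 15×2 = 67
Kira: 13×4 + 11×5 + 15×4 = 167

Kira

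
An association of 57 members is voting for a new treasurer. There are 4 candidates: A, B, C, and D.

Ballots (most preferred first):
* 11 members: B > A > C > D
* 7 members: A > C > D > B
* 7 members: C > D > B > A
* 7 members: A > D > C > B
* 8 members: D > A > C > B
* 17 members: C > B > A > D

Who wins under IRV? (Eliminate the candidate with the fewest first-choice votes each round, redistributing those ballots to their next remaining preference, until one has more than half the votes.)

A

Round 1: A 14, B 11, C 24, D 8. D eliminated.
Round 2: A 22, B 11, C 24. B eliminated.
Round 3: A 33, C 24. A has a majority (≥29).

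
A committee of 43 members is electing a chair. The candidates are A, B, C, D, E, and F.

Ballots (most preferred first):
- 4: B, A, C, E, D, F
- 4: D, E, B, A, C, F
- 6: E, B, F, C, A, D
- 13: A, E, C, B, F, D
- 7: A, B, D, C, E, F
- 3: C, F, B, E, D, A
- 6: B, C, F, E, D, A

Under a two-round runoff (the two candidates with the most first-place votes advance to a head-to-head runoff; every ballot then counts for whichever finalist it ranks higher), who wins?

Round 1 first-place votes: A 20, B 10, C 3, D 4, E 6, F 0. A and B advance.
Runoff: A is ranked above B on 20 ballots, B above A on 23.

B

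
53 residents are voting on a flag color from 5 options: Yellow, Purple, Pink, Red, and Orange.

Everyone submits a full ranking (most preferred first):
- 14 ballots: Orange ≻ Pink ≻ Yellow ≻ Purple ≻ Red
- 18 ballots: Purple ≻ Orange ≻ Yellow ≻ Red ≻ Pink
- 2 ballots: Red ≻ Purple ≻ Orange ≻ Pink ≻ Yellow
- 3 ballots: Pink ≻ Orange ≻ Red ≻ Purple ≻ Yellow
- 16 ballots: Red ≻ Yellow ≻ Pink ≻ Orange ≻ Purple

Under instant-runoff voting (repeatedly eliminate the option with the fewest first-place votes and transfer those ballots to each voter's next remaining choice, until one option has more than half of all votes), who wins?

Purple

Round 1: Yellow 0, Purple 18, Pink 3, Red 18, Orange 14. Yellow eliminated.
Round 2: Purple 18, Pink 3, Red 18, Orange 14. Pink eliminated.
Round 3: Purple 18, Red 18, Orange 17. Orange eliminated.
Round 4: Purple 32, Red 21. Purple has a majority (≥27).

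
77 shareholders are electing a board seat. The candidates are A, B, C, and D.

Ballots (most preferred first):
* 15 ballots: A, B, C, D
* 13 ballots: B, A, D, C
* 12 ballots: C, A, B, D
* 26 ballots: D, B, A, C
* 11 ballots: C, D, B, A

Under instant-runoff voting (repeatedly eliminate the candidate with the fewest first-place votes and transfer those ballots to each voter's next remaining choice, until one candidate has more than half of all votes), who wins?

Round 1: A 15, B 13, C 23, D 26. B eliminated.
Round 2: A 28, C 23, D 26. C eliminated.
Round 3: A 40, D 37. A has a majority (≥39).

A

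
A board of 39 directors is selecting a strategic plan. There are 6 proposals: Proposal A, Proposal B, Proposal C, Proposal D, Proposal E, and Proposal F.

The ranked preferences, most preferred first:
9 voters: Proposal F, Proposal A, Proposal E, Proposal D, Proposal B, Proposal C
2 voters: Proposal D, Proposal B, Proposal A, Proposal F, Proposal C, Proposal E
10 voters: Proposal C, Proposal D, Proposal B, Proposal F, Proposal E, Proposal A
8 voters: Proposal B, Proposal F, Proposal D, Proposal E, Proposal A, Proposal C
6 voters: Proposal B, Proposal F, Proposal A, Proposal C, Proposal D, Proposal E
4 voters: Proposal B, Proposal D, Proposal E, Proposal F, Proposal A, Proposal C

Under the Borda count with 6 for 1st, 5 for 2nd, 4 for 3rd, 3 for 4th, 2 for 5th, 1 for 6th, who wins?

Proposal A: 9×5 + 2×4 + 10×1 + 8×2 + 6×4 + 4×2 = 111
Proposal B: 9×2 + 2×5 + 10×4 + 8×6 + 6×6 + 4×6 = 176
Proposal C: 9×1 + 2×2 + 10×6 + 8×1 + 6×3 + 4×1 = 103
Proposal D: 9×3 + 2×6 + 10×5 + 8×4 + 6×2 + 4×5 = 153
Proposal E: 9×4 + 2×1 + 10×2 + 8×3 + 6×1 + 4×4 = 104
Proposal F: 9×6 + 2×3 + 10×3 + 8×5 + 6×5 + 4×3 = 172

Proposal B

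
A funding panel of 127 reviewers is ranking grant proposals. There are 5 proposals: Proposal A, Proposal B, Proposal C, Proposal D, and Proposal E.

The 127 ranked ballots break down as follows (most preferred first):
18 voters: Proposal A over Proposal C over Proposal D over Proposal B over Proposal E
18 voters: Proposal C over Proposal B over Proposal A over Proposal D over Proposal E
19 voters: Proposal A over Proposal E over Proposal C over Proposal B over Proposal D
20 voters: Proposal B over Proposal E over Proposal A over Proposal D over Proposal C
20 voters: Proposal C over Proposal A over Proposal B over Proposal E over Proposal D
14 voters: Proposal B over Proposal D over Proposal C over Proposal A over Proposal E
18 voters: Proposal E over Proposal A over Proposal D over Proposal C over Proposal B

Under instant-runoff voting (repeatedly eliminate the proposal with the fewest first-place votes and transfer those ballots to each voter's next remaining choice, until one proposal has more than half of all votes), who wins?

Proposal A

Round 1: Proposal A 37, Proposal B 34, Proposal C 38, Proposal D 0, Proposal E 18. Proposal D eliminated.
Round 2: Proposal A 37, Proposal B 34, Proposal C 38, Proposal E 18. Proposal E eliminated.
Round 3: Proposal A 55, Proposal B 34, Proposal C 38. Proposal B eliminated.
Round 4: Proposal A 75, Proposal C 52. Proposal A has a majority (≥64).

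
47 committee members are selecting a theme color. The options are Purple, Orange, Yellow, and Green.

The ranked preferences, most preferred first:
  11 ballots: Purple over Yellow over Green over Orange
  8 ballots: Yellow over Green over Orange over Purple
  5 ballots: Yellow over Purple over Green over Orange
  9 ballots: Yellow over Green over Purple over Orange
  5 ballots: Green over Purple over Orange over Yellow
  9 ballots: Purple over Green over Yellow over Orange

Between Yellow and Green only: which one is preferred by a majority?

Yellow

Yellow is ranked above Green on 33 ballots; Green above Yellow on 14.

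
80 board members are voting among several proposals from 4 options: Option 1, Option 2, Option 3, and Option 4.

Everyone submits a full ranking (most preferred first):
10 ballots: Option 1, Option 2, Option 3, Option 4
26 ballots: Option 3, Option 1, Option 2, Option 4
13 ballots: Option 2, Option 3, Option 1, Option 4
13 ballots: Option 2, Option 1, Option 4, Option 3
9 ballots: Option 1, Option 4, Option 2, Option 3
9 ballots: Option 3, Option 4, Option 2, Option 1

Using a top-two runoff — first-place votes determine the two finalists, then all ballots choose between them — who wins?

Option 2

Round 1 first-place votes: Option 1 19, Option 2 26, Option 3 35, Option 4 0. Option 3 and Option 2 advance.
Runoff: Option 3 is ranked above Option 2 on 35 ballots, Option 2 above Option 3 on 45.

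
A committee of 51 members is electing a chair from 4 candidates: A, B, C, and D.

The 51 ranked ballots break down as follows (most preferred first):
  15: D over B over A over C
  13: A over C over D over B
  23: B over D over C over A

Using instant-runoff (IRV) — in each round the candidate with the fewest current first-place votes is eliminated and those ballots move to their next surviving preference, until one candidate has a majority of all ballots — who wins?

Round 1: A 13, B 23, C 0, D 15. C eliminated.
Round 2: A 13, B 23, D 15. A eliminated.
Round 3: B 23, D 28. D has a majority (≥26).

D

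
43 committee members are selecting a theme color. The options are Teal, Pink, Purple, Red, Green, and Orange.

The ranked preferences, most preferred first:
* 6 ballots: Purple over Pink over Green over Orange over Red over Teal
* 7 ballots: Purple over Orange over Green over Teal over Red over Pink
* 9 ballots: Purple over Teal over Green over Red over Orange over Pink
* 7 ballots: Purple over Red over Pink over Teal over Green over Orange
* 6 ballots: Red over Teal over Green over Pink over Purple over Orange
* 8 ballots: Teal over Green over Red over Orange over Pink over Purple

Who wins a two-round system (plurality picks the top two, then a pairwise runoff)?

Round 1 first-place votes: Teal 8, Pink 0, Purple 29, Red 6, Green 0, Orange 0. Purple and Teal advance.
Runoff: Purple is ranked above Teal on 29 ballots, Teal above Purple on 14.

Purple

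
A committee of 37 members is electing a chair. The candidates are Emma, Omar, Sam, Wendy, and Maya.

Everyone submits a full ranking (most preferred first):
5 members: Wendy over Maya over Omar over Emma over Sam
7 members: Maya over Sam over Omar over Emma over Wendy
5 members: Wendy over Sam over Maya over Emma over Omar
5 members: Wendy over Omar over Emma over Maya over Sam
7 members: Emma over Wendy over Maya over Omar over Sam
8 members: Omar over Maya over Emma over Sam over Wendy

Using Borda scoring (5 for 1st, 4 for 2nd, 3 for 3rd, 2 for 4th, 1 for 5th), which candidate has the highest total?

Maya

Emma: 5×2 + 7×2 + 5×2 + 5×3 + 7×5 + 8×3 = 108
Omar: 5×3 + 7×3 + 5×1 + 5×4 + 7×2 + 8×5 = 115
Sam: 5×1 + 7×4 + 5×4 + 5×1 + 7×1 + 8×2 = 81
Wendy: 5×5 + 7×1 + 5×5 + 5×5 + 7×4 + 8×1 = 118
Maya: 5×4 + 7×5 + 5×3 + 5×2 + 7×3 + 8×4 = 133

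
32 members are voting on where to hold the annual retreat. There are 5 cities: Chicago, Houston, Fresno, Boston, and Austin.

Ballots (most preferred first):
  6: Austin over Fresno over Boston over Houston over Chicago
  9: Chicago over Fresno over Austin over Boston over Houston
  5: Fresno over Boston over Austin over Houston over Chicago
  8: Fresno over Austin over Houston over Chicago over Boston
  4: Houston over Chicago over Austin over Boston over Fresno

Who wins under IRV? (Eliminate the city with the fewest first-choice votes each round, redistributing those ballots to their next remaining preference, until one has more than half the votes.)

Fresno

Round 1: Chicago 9, Houston 4, Fresno 13, Boston 0, Austin 6. Boston eliminated.
Round 2: Chicago 9, Houston 4, Fresno 13, Austin 6. Houston eliminated.
Round 3: Chicago 13, Fresno 13, Austin 6. Austin eliminated.
Round 4: Chicago 13, Fresno 19. Fresno has a majority (≥17).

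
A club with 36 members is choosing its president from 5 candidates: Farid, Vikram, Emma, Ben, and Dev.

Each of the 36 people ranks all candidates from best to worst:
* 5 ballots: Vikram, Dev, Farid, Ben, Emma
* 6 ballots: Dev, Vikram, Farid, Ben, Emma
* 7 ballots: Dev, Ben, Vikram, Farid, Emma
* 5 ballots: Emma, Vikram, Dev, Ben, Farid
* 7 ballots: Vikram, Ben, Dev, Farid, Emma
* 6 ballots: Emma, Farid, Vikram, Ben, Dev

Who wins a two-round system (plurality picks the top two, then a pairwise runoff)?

Round 1 first-place votes: Farid 0, Vikram 12, Emma 11, Ben 0, Dev 13. Dev and Vikram advance.
Runoff: Dev is ranked above Vikram on 13 ballots, Vikram above Dev on 23.

Vikram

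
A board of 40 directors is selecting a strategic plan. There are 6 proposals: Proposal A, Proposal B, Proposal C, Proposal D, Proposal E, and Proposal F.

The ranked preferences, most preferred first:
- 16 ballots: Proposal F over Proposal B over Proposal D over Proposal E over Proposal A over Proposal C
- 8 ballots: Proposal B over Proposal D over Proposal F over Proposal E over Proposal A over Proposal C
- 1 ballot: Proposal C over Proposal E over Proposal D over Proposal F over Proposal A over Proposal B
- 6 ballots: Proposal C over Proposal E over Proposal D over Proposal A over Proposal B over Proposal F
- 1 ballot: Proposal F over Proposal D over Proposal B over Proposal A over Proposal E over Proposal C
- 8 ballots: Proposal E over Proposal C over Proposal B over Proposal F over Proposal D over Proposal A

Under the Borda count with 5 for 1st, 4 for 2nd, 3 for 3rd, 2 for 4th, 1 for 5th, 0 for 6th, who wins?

Proposal A: 16×1 + 8×1 + 1×1 + 6×2 + 1×2 + 8×0 = 39
Proposal B: 16×4 + 8×5 + 1×0 + 6×1 + 1×3 + 8×3 = 137
Proposal C: 16×0 + 8×0 + 1×5 + 6×5 + 1×0 + 8×4 = 67
Proposal D: 16×3 + 8×4 + 1×3 + 6×3 + 1×4 + 8×1 = 113
Proposal E: 16×2 + 8×2 + 1×4 + 6×4 + 1×1 + 8×5 = 117
Proposal F: 16×5 + 8×3 + 1×2 + 6×0 + 1×5 + 8×2 = 127

Proposal B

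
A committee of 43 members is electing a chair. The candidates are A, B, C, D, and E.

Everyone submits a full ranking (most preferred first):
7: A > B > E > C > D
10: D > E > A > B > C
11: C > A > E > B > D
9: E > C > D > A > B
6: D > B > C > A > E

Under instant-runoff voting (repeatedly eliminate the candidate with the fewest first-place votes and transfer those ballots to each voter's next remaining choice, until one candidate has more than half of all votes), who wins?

Round 1: A 7, B 0, C 11, D 16, E 9. B eliminated.
Round 2: A 7, C 11, D 16, E 9. A eliminated.
Round 3: C 11, D 16, E 16. C eliminated.
Round 4: D 16, E 27. E has a majority (≥22).

E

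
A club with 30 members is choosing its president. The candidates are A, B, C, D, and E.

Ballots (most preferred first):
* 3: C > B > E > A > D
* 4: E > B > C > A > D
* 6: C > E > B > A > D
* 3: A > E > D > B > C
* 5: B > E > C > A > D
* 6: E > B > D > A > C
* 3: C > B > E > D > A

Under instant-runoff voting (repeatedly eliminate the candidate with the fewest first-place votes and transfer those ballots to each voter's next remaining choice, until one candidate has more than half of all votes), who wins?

E

Round 1: A 3, B 5, C 12, D 0, E 10. D eliminated.
Round 2: A 3, B 5, C 12, E 10. A eliminated.
Round 3: B 5, C 12, E 13. B eliminated.
Round 4: C 12, E 18. E has a majority (≥16).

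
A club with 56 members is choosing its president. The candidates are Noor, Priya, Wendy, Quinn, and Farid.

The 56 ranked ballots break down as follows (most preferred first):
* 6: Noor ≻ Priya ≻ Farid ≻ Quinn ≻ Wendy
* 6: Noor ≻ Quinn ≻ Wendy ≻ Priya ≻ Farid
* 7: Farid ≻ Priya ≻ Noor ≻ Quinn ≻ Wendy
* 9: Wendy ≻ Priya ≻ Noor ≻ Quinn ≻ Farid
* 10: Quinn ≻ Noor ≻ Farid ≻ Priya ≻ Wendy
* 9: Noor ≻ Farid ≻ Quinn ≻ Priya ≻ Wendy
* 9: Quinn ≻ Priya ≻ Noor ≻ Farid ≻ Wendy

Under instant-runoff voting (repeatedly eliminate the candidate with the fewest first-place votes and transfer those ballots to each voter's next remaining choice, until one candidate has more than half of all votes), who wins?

Round 1: Noor 21, Priya 0, Wendy 9, Quinn 19, Farid 7. Priya eliminated.
Round 2: Noor 21, Wendy 9, Quinn 19, Farid 7. Farid eliminated.
Round 3: Noor 28, Wendy 9, Quinn 19. Wendy eliminated.
Round 4: Noor 37, Quinn 19. Noor has a majority (≥29).

Noor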